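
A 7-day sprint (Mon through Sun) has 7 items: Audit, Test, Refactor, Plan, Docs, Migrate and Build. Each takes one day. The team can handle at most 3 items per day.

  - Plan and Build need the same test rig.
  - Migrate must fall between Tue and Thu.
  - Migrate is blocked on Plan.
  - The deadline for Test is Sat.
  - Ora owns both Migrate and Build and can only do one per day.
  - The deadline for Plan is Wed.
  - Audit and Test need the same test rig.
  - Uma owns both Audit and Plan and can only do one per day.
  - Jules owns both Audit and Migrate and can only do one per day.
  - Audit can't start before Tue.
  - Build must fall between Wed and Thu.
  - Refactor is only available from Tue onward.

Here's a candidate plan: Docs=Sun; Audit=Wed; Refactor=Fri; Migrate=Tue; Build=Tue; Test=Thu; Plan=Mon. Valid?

No. Ora owns both Migrate and Build and can only do one per day is not satisfied.

The team can handle at most 3 items per day — holds.
Refactor is only available from Tue onward — holds.
Build must fall between Wed and Thu — violated.
Audit and Test need the same test rig — holds.
Audit can't start before Tue — holds.
Jules owns both Audit and Migrate and can only do one per day — holds.
The deadline for Test is Sat — holds.
Ora owns both Migrate and Build and can only do one per day — violated.
Plan and Build need the same test rig — holds.
Migrate must fall between Tue and Thu — holds.
The deadline for Plan is Wed — holds.
Migrate is blocked on Plan — holds.
Uma owns both Audit and Plan and can only do one per day — holds.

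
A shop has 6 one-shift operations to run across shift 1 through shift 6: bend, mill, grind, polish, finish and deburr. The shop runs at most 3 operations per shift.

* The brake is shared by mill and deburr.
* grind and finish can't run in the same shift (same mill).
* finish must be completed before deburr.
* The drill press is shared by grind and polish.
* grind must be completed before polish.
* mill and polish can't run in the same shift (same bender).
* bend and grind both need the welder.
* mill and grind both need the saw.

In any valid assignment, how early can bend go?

bend at shift 1 is achievable: polish -> shift 3, deburr -> shift 2, grind -> shift 2, bend -> shift 1, mill -> shift 1, finish -> shift 1.

shift 1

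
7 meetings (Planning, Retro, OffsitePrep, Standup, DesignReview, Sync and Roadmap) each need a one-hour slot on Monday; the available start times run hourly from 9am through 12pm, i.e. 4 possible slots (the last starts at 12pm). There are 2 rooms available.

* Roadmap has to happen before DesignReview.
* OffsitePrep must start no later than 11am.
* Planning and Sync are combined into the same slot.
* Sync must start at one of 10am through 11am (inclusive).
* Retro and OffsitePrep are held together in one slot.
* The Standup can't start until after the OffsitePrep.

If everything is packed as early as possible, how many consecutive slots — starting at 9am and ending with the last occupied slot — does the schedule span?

The precedence chain requires at least 2 distinct slots.
With at most 2 per slot and 7 meetings, at least 4 slots are needed.
4 works (last occupied slot: 12pm): for example Roadmap -> 11am, DesignReview -> 12pm, Retro -> 9am, Standup -> 11am, OffsitePrep -> 9am, Sync -> 10am, Planning -> 10am.

4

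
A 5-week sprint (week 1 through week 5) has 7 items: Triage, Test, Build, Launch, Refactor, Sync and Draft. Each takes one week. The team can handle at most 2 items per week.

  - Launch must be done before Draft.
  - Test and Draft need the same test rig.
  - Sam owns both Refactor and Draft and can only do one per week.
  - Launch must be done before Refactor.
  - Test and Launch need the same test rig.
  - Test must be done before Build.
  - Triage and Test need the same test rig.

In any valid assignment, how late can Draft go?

Precedence pushes Draft to at least week 2.
Draft at week 5 is achievable: Triage=week 1, Refactor=week 2, Draft=week 5, Test=week 2, Launch=week 1, Build=week 3, Sync=week 3.

week 5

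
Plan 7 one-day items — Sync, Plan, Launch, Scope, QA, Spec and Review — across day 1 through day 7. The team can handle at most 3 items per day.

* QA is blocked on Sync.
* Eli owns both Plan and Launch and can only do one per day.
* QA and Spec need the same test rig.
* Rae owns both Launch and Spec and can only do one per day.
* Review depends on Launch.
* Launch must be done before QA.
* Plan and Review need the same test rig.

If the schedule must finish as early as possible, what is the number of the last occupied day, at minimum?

The precedence chain requires at least 2 distinct days.
With at most 3 per day and 7 work items, at least 3 days are needed.
3 works (last occupied day: day 3): for example Sync=day 1, QA=day 2, Plan=day 3, Review=day 2, Scope=day 1, Launch=day 1, Spec=day 3.

3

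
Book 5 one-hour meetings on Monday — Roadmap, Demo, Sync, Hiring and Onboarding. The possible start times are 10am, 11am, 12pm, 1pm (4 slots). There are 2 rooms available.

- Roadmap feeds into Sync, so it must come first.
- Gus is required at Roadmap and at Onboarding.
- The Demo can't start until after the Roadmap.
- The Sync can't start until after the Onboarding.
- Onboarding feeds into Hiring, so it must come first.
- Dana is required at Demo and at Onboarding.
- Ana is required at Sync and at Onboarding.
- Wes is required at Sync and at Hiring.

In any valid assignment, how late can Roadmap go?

12pm

Downstream work caps Roadmap at 12pm.
Roadmap at 12pm is achievable: Hiring in 11am; Roadmap in 12pm; Demo in 1pm; Sync in 1pm; Onboarding in 10am.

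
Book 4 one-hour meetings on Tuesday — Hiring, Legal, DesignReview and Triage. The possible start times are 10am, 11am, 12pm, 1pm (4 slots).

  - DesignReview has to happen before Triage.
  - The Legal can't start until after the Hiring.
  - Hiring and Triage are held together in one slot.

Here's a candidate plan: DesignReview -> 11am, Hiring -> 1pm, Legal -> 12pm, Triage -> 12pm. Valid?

The Legal can't start until after the Hiring — violated.
DesignReview has to happen before Triage — holds.
Hiring and Triage are held together in one slot — violated.

Invalid. The Legal can't start until after the Hiring.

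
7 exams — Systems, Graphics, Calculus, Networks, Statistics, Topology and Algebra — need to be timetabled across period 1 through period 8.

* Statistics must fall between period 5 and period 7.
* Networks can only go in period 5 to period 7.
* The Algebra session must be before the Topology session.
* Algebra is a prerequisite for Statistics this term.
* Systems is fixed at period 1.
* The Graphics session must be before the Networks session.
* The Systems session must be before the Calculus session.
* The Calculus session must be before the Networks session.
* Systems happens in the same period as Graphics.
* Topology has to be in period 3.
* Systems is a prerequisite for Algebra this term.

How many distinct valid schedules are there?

36

Splitting on Calculus: it can be period 2 (9), period 3 (9), period 4 (9), period 5 (6), period 6 (3). Listing each branch's schedules as (Systems, Graphics, Networks, Statistics, Topology, Algebra) by period number:
Calculus=period 2: (1,1,5,5,3,2) (1,1,5,6,3,2) (1,1,5,7,3,2) (1,1,6,5,3,2) (1,1,6,6,3,2) (1,1,6,7,3,2) (1,1,7,5,3,2) (1,1,7,6,3,2) (1,1,7,7,3,2) — 9.
Calculus=period 3: (1,1,5,5,3,2) (1,1,5,6,3,2) (1,1,5,7,3,2) (1,1,6,5,3,2) (1,1,6,6,3,2) (1,1,6,7,3,2) (1,1,7,5,3,2) (1,1,7,6,3,2) (1,1,7,7,3,2) — 9.
Calculus=period 4: (1,1,5,5,3,2) (1,1,5,6,3,2) (1,1,5,7,3,2) (1,1,6,5,3,2) (1,1,6,6,3,2) (1,1,6,7,3,2) (1,1,7,5,3,2) (1,1,7,6,3,2) (1,1,7,7,3,2) — 9.
Calculus=period 5: (1,1,6,5,3,2) (1,1,6,6,3,2) (1,1,6,7,3,2) (1,1,7,5,3,2) (1,1,7,6,3,2) (1,1,7,7,3,2) — 6.
Calculus=period 6: (1,1,7,5,3,2) (1,1,7,6,3,2) (1,1,7,7,3,2) — 3.
Summing: 9 + 9 + 9 + 6 + 3 = 36.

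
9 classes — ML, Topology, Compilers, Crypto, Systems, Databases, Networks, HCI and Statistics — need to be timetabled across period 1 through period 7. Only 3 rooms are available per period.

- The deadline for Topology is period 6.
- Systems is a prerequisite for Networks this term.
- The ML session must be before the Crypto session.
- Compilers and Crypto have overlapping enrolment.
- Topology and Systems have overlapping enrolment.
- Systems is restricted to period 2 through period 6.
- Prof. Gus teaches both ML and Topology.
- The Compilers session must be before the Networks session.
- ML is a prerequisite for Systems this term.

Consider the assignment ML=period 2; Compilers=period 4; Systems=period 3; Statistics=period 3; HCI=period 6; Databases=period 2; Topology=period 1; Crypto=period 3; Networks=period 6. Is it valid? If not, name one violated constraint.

Yes, all constraints hold

The Compilers session must be before the Networks session — holds.
Compilers and Crypto have overlapping enrolment — holds.
Only 3 rooms are available per period — holds.
ML is a prerequisite for Systems this term — holds.
Systems is a prerequisite for Networks this term — holds.
Systems is restricted to period 2 through period 6 — holds.
The ML session must be before the Crypto session — holds.
Topology and Systems have overlapping enrolment — holds.
The deadline for Topology is period 6 — holds.
Prof. Gus teaches both ML and Topology — holds.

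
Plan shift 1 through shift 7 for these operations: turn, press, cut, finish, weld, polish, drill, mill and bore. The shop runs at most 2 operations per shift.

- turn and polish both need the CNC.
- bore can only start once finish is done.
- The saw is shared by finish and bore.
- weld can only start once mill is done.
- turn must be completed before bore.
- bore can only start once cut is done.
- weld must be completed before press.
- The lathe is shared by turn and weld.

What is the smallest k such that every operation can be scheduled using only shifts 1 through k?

The precedence chain requires at least 3 distinct shifts.
With at most 2 per shift and 9 operations, at least 5 shifts are needed.
5 works (last occupied shift: shift 5): for example press -> shift 4; turn -> shift 1; mill -> shift 2; drill -> shift 5; finish -> shift 2; polish -> shift 4; cut -> shift 1; weld -> shift 3; bore -> shift 3.

5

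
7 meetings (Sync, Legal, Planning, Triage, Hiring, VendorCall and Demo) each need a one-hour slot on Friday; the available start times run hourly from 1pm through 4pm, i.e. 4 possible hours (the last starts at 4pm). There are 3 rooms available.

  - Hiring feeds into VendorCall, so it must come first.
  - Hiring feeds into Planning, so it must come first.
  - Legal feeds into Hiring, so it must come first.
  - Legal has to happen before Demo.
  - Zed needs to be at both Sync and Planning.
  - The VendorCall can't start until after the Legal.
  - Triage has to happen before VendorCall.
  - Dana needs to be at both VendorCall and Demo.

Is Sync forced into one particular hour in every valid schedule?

Sync can be 1pm (e.g. VendorCall -> 3pm, Demo -> 2pm, Planning -> 3pm, Legal -> 1pm, Hiring -> 2pm, Sync -> 1pm, Triage -> 1pm) or 2pm (e.g. Sync in 2pm, Planning in 3pm, Triage in 1pm, VendorCall in 3pm, Hiring in 2pm, Demo in 2pm, Legal in 1pm).

No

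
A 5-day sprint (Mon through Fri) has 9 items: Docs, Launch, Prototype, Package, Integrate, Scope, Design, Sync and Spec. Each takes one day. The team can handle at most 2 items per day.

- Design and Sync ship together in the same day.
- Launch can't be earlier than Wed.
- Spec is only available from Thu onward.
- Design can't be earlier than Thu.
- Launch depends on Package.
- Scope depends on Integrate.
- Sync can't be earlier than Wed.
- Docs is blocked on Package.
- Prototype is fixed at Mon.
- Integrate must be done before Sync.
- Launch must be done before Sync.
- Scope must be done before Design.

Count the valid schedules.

22

Splitting on Docs: it can be Tue (5), Wed (9), Thu (4), Fri (4). Listing each branch's schedules as (Launch, Prototype, Package, Integrate, Scope, Design, Sync, Spec):
Docs=Tue: (Wed,Mon,Mon,Tue,Wed,Thu,Thu,Fri) (Wed,Mon,Mon,Tue,Wed,Fri,Fri,Thu) (Wed,Mon,Mon,Tue,Thu,Fri,Fri,Thu) (Wed,Mon,Mon,Wed,Thu,Fri,Fri,Thu) (Thu,Mon,Mon,Tue,Wed,Fri,Fri,Thu) — 5.
Docs=Wed: (Wed,Mon,Mon,Tue,Thu,Fri,Fri,Thu) (Wed,Mon,Tue,Mon,Tue,Thu,Thu,Fri) (Wed,Mon,Tue,Mon,Tue,Fri,Fri,Thu) (Wed,Mon,Tue,Mon,Thu,Fri,Fri,Thu) (Wed,Mon,Tue,Tue,Thu,Fri,Fri,Thu) (Thu,Mon,Mon,Tue,Wed,Fri,Fri,Thu) (Thu,Mon,Tue,Mon,Tue,Fri,Fri,Thu) (Thu,Mon,Tue,Mon,Wed,Fri,Fri,Thu) (Thu,Mon,Tue,Tue,Wed,Fri,Fri,Thu) — 9.
Docs=Thu: (Wed,Mon,Mon,Tue,Wed,Fri,Fri,Thu) (Wed,Mon,Tue,Mon,Tue,Fri,Fri,Thu) (Wed,Mon,Tue,Mon,Wed,Fri,Fri,Thu) (Wed,Mon,Tue,Tue,Wed,Fri,Fri,Thu) — 4.
Docs=Fri: (Wed,Mon,Mon,Tue,Wed,Thu,Thu,Fri) (Wed,Mon,Tue,Mon,Tue,Thu,Thu,Fri) (Wed,Mon,Tue,Mon,Wed,Thu,Thu,Fri) (Wed,Mon,Tue,Tue,Wed,Thu,Thu,Fri) — 4.
Summing: 5 + 9 + 4 + 4 = 22.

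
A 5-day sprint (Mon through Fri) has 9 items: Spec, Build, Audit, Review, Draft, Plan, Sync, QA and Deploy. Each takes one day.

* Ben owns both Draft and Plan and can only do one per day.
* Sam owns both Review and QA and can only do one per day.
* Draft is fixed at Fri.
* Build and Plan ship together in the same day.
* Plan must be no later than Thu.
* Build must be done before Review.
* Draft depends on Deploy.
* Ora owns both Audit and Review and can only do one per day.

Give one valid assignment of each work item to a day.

Plan in Mon; Review in Tue; Sync in Mon; Deploy in Mon; Build in Mon; QA in Mon; Spec in Mon; Audit in Mon; Draft in Fri

Checking: Build(Mon) before Review(Tue); Deploy(Mon) before Draft(Fri); Audit(Mon) != Review(Tue); Review(Tue) != QA(Mon); Draft(Fri) != Plan(Mon); Build = Plan = Mon; Plan=Mon in [Mon,Thu]; Draft=Fri in [Fri,Fri].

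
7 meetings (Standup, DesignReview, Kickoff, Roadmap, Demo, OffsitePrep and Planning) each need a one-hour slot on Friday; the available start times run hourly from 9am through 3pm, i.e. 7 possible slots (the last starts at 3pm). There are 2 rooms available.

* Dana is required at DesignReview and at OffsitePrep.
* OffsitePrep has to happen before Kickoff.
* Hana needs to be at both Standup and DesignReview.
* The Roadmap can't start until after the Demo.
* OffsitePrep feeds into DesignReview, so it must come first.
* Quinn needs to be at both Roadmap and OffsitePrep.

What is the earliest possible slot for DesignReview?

Precedence pushes DesignReview to at least 10am.
DesignReview at 10am is achievable: Standup in 11am, Demo in 9am, Kickoff in 10am, OffsitePrep in 9am, DesignReview in 10am, Roadmap in 11am, Planning in 12pm.

10am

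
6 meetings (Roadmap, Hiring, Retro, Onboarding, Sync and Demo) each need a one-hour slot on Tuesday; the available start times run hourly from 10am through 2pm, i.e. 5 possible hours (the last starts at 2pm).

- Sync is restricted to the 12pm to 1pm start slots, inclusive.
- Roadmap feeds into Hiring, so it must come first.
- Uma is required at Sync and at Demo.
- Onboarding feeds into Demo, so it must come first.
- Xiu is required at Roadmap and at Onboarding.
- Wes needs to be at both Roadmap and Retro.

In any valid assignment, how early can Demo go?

Precedence pushes Demo to at least 11am.
Demo at 11am is achievable: Onboarding in 10am, Sync in 12pm, Retro in 10am, Roadmap in 11am, Hiring in 12pm, Demo in 11am.

11am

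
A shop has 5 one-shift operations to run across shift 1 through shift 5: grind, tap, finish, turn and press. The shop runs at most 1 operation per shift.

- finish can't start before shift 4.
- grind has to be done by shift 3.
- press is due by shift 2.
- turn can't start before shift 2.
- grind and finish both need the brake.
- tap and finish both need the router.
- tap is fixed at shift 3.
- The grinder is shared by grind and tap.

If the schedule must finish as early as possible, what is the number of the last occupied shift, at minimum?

5

With at most 1 per shift and 5 operations, at least 5 shifts are needed.
finish can't be placed before shift 4, so the schedule must run through at least shift 4.
5 works (last occupied shift: shift 5): for example press -> shift 1, turn -> shift 5, tap -> shift 3, grind -> shift 2, finish -> shift 4.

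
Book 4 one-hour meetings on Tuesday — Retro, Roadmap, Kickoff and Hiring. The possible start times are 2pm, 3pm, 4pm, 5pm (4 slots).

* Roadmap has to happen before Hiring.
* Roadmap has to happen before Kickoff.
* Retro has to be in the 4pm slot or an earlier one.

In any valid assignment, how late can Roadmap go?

4pm

Downstream work caps Roadmap at 4pm.
Roadmap at 4pm is achievable: Kickoff -> 5pm, Hiring -> 5pm, Roadmap -> 4pm, Retro -> 2pm.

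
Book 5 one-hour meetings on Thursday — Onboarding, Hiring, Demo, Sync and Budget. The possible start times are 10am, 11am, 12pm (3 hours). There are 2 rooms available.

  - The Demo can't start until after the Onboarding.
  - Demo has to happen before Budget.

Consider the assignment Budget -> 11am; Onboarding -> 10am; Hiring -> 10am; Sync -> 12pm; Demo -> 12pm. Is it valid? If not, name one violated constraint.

Demo has to happen before Budget — violated.
The Demo can't start until after the Onboarding — holds.
There are 2 rooms available — holds.

No — it violates: Demo has to happen before Budget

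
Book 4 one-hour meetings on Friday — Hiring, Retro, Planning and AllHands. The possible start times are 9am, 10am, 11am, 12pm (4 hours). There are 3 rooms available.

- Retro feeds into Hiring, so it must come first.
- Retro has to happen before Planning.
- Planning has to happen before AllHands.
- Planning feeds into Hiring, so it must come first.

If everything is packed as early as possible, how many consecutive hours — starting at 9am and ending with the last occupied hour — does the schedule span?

The precedence chain requires at least 3 distinct hours.
With at most 3 per hour and 4 meetings, at least 2 hours are needed.
3 works (last occupied hour: 11am): for example Retro=9am; Hiring=11am; AllHands=11am; Planning=10am.

3 hours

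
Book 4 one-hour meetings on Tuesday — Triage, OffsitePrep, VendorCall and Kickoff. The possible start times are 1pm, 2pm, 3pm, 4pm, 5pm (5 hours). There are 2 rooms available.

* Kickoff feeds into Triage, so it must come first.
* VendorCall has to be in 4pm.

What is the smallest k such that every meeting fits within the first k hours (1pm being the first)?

The precedence chain requires at least 2 distinct hours.
With at most 2 per hour and 4 meetings, at least 2 hours are needed.
VendorCall can't be placed before 4pm — that is hour 4 counting from 1pm — so the schedule must run through at least 4 hours.
4 works (last occupied hour: 4pm): for example VendorCall in 4pm, OffsitePrep in 1pm, Kickoff in 1pm, Triage in 2pm.

4 hours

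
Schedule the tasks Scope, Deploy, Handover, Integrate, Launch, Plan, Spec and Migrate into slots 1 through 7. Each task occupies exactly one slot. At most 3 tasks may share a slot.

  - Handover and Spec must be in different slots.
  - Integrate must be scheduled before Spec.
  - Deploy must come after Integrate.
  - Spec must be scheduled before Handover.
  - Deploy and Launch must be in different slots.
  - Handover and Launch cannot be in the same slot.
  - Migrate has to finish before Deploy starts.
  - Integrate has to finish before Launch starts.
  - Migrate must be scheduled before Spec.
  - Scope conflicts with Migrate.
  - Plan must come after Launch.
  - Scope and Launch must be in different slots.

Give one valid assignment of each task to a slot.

Migrate in 1, Handover in 4, Spec in 2, Integrate in 1, Plan in 4, Deploy in 2, Launch in 3, Scope in 2

Checking: Integrate(1) before Spec(2); Migrate(1) before Deploy(2); Integrate(1) before Deploy(2); Launch(3) before Plan(4); Migrate(1) before Spec(2); Integrate(1) before Launch(3); Spec(2) before Handover(4); Handover(4) != Launch(3); Scope(2) != Migrate(1); Deploy(2) != Launch(3); Scope(2) != Launch(3); Handover(4) != Spec(2); max 3 per slot (cap 3).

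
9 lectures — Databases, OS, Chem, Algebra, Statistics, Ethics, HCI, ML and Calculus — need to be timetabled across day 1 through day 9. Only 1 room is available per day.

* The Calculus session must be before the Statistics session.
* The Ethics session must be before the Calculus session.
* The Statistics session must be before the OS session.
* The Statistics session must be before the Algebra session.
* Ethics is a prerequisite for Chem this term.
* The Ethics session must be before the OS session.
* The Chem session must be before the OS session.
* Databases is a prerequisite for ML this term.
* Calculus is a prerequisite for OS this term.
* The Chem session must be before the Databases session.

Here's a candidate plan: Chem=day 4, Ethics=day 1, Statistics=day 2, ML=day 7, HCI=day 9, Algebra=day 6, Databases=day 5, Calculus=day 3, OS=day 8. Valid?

The Statistics session must be before the Algebra session — holds.
The Chem session must be before the OS session — holds.
Ethics is a prerequisite for Chem this term — holds.
Calculus is a prerequisite for OS this term — holds.
Databases is a prerequisite for ML this term — holds.
The Ethics session must be before the OS session — holds.
The Statistics session must be before the OS session — holds.
Only 1 room is available per day — holds.
The Calculus session must be before the Statistics session — violated.
The Ethics session must be before the Calculus session — holds.
The Chem session must be before the Databases session — holds.

No. The Calculus session must be before the Statistics session is not satisfied.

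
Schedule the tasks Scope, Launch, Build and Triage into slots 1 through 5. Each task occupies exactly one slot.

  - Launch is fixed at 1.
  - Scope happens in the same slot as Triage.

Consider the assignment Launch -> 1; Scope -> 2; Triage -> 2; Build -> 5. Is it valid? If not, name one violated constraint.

Launch is fixed at 1 — holds.
Scope happens in the same slot as Triage — holds.

Yes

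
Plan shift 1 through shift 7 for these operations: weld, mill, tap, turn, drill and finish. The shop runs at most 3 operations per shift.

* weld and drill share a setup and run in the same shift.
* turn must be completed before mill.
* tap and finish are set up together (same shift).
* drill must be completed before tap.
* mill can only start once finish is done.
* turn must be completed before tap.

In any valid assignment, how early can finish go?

Finish must be in the same shift as tap, which can't be before shift 2, so finish is at least shift 2; downstream work caps finish at shift 6.
finish at shift 2 is achievable: finish=shift 2; mill=shift 3; turn=shift 1; weld=shift 1; tap=shift 2; drill=shift 1.

shift 2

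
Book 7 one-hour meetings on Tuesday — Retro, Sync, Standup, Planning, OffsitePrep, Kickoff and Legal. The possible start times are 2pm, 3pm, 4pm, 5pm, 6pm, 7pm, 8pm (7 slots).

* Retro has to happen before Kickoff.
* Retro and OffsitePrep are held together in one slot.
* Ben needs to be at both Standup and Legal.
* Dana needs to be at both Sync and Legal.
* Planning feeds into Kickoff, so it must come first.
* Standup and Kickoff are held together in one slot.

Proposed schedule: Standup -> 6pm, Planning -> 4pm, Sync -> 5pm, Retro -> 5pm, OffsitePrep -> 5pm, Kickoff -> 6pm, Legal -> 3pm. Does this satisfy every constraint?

Yes, all constraints hold

Dana needs to be at both Sync and Legal — holds.
Ben needs to be at both Standup and Legal — holds.
Retro has to happen before Kickoff — holds.
Planning feeds into Kickoff, so it must come first — holds.
Retro and OffsitePrep are held together in one slot — holds.
Standup and Kickoff are held together in one slot — holds.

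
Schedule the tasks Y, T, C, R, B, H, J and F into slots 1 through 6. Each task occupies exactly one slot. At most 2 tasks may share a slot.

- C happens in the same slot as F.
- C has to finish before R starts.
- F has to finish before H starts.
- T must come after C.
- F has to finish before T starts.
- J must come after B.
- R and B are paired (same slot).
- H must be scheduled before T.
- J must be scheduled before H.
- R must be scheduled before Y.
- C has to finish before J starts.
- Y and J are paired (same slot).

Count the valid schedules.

Splitting on Y: it can be 3 (3), 4 (3). Listing each branch's schedules as (T, C, R, B, H, J, F):
Y=3: (5,1,2,2,4,3,1) (6,1,2,2,4,3,1) (6,1,2,2,5,3,1) — 3.
Y=4: (6,1,2,2,5,4,1) (6,1,3,3,5,4,1) (6,2,3,3,5,4,2) — 3.
Summing: 3 + 3 = 6.

6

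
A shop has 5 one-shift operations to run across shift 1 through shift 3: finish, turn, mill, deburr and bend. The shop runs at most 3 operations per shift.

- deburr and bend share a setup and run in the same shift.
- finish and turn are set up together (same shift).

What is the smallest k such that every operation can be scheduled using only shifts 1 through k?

2 shifts

With at most 3 per shift and 5 operations, at least 2 shifts are needed.
2 works (last occupied shift: shift 2): for example mill=shift 1; bend=shift 2; turn=shift 1; deburr=shift 2; finish=shift 1.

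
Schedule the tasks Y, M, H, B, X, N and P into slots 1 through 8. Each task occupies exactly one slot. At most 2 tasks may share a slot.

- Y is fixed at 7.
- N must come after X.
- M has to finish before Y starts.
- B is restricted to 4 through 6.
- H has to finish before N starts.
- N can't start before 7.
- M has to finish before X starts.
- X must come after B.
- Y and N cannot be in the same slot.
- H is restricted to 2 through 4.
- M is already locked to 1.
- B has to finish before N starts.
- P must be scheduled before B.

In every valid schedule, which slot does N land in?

8

N's window is 7–8.
Y is fixed at 7, and N can't share a slot with Y.
So N must be 8.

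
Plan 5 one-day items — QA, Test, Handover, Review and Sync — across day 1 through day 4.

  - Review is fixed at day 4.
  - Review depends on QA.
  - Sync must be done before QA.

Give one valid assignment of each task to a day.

Handover -> day 1; QA -> day 2; Sync -> day 1; Test -> day 1; Review -> day 4

Checking: Sync(day 1) before QA(day 2); QA(day 2) before Review(day 4); Review=day 4 in [day 4,day 4].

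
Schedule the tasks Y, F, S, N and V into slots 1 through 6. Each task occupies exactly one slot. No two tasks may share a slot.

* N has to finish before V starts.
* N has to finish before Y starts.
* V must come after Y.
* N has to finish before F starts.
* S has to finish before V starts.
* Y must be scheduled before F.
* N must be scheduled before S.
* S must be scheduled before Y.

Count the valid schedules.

Splitting on Y: it can be 3 (6), 4 (6). Listing each branch's schedules as (F, S, N, V):
Y=3: (4,2,1,5) (4,2,1,6) (5,2,1,4) (5,2,1,6) (6,2,1,4) (6,2,1,5) — 6.
Y=4: (5,2,1,6) (5,3,1,6) (5,3,2,6) (6,2,1,5) (6,3,1,5) (6,3,2,5) — 6.
Summing: 6 + 6 = 12.

12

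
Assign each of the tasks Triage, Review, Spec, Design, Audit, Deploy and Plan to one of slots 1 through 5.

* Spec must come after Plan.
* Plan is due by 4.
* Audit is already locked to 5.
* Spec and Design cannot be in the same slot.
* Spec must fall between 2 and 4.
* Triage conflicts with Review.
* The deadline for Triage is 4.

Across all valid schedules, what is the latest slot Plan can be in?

Plan's own window allows nothing later than 4; downstream work caps Plan at 3.
Plan at 3 is achievable: Design -> 1; Triage -> 1; Spec -> 4; Plan -> 3; Review -> 2; Deploy -> 1; Audit -> 5.

3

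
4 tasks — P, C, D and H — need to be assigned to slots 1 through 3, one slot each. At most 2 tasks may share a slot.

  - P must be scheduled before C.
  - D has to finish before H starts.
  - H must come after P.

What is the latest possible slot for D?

2

Downstream work caps D at 2.
D at 2 is achievable: C=2; P=1; D=2; H=3.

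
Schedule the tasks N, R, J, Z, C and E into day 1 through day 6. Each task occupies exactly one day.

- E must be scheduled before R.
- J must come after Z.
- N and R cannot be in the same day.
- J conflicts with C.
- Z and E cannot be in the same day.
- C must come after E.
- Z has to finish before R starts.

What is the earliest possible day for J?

Precedence pushes J to at least day 2.
J at day 2 is achievable: J -> day 2, N -> day 1, E -> day 2, C -> day 3, R -> day 3, Z -> day 1.

day 2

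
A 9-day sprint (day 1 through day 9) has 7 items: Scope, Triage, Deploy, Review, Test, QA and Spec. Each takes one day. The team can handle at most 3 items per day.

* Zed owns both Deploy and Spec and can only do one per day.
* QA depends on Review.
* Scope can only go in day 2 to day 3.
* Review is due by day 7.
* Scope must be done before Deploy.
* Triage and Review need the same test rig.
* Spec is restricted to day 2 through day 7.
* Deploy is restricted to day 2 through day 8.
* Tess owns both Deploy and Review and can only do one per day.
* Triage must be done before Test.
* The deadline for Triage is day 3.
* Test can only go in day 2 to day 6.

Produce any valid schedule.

Spec -> day 2, Deploy -> day 3, Review -> day 4, Test -> day 2, Scope -> day 2, Triage -> day 1, QA -> day 5

Checking: Review(day 4) before QA(day 5); Triage(day 1) before Test(day 2); Scope(day 2) before Deploy(day 3); Deploy(day 3) != Spec(day 2); Deploy(day 3) != Review(day 4); Triage(day 1) != Review(day 4); Deploy=day 3 in [day 2,day 8]; Test=day 2 in [day 2,day 6]; Triage=day 1 in [day 1,day 3]; Scope=day 2 in [day 2,day 3]; Review=day 4 in [day 1,day 7]; Spec=day 2 in [day 2,day 7]; max 3 per day (cap 3).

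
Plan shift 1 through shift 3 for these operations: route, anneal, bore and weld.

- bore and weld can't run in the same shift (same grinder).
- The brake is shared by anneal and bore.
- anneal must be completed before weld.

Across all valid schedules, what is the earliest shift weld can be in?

Precedence pushes weld to at least shift 2.
weld at shift 2 is achievable: route -> shift 1; anneal -> shift 1; weld -> shift 2; bore -> shift 3.

shift 2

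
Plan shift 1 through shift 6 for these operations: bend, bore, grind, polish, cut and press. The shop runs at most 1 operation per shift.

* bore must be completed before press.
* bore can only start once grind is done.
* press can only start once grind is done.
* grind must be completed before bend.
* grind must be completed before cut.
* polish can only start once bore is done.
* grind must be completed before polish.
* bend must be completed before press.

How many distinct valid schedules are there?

25

Splitting on bend: it can be shift 2 (8), shift 3 (8), shift 4 (6), shift 5 (3). Listing each branch's schedules as (bore, grind, polish, cut, press) by shift number:
bend=shift 2: (3,1,4,5,6) (3,1,4,6,5) (3,1,5,4,6) (3,1,5,6,4) (3,1,6,4,5) (3,1,6,5,4) (4,1,5,3,6) (4,1,6,3,5) — 8.
bend=shift 3: (2,1,4,5,6) (2,1,4,6,5) (2,1,5,4,6) (2,1,5,6,4) (2,1,6,4,5) (2,1,6,5,4) (4,1,5,2,6) (4,1,6,2,5) — 8.
bend=shift 4: (2,1,3,5,6) (2,1,3,6,5) (2,1,5,3,6) (2,1,6,3,5) (3,1,5,2,6) (3,1,6,2,5) — 6.
bend=shift 5: (2,1,3,4,6) (2,1,4,3,6) (3,1,4,2,6) — 3.
Summing: 8 + 8 + 6 + 3 = 25.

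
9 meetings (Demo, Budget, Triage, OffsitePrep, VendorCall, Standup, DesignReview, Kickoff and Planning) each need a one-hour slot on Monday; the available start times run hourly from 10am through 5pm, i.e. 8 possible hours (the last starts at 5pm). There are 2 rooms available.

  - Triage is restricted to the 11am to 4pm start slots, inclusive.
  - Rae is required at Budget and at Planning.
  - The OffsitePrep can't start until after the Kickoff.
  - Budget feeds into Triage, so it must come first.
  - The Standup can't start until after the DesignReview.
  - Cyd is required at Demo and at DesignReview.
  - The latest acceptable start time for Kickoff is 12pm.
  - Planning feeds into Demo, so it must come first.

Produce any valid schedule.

VendorCall=1pm; Planning=11am; Demo=12pm; Standup=2pm; Budget=10am; Kickoff=10am; DesignReview=1pm; Triage=11am; OffsitePrep=12pm

Checking: DesignReview(1pm) before Standup(2pm); Budget(10am) before Triage(11am); Planning(11am) before Demo(12pm); Kickoff(10am) before OffsitePrep(12pm); Budget(10am) != Planning(11am); Demo(12pm) != DesignReview(1pm); Triage=11am in [11am,4pm]; Kickoff=10am in [10am,12pm]; max 2 per hour (cap 2).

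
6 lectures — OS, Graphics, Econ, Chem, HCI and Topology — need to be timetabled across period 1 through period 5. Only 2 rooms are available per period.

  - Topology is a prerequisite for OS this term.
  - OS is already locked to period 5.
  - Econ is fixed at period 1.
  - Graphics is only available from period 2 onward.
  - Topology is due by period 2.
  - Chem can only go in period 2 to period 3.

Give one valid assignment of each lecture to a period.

Graphics in period 2; Topology in period 1; HCI in period 3; Econ in period 1; OS in period 5; Chem in period 2

Checking: Topology(period 1) before OS(period 5); OS=period 5 in [period 5,period 5]; Chem=period 2 in [period 2,period 3]; Graphics=period 2 in [period 2,period 5]; Econ=period 1 in [period 1,period 1]; Topology=period 1 in [period 1,period 2]; max 2 per period (cap 2).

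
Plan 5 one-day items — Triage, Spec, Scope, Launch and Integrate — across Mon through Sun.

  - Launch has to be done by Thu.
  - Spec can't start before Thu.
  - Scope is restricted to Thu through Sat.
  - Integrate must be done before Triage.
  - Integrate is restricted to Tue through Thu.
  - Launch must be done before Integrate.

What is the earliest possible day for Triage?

Wed

Precedence pushes Triage to at least Wed.
Triage at Wed is achievable: Integrate in Tue, Launch in Mon, Spec in Thu, Scope in Thu, Triage in Wed.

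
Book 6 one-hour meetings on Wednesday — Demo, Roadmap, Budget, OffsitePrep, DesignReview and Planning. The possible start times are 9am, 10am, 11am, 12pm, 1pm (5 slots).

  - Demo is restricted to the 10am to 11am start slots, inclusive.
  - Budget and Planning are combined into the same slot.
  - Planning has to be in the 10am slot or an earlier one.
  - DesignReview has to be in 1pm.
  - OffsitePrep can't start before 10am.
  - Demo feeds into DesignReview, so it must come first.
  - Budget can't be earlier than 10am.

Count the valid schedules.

40

Splitting on Demo: it can be 10am (20), 11am (20). Listing each branch's schedules as (Roadmap, Budget, OffsitePrep, DesignReview, Planning):
Demo=10am: (9am,10am,10am,1pm,10am) (9am,10am,11am,1pm,10am) (9am,10am,12pm,1pm,10am) (9am,10am,1pm,1pm,10am) (10am,10am,10am,1pm,10am) (10am,10am,11am,1pm,10am) (10am,10am,12pm,1pm,10am) (10am,10am,1pm,1pm,10am) (11am,10am,10am,1pm,10am) (11am,10am,11am,1pm,10am) (11am,10am,12pm,1pm,10am) (11am,10am,1pm,1pm,10am) (12pm,10am,10am,1pm,10am) (12pm,10am,11am,1pm,10am) (12pm,10am,12pm,1pm,10am) (12pm,10am,1pm,1pm,10am) (1pm,10am,10am,1pm,10am) (1pm,10am,11am,1pm,10am) (1pm,10am,12pm,1pm,10am) (1pm,10am,1pm,1pm,10am) — 20.
Demo=11am: (9am,10am,10am,1pm,10am) (9am,10am,11am,1pm,10am) (9am,10am,12pm,1pm,10am) (9am,10am,1pm,1pm,10am) (10am,10am,10am,1pm,10am) (10am,10am,11am,1pm,10am) (10am,10am,12pm,1pm,10am) (10am,10am,1pm,1pm,10am) (11am,10am,10am,1pm,10am) (11am,10am,11am,1pm,10am) (11am,10am,12pm,1pm,10am) (11am,10am,1pm,1pm,10am) (12pm,10am,10am,1pm,10am) (12pm,10am,11am,1pm,10am) (12pm,10am,12pm,1pm,10am) (12pm,10am,1pm,1pm,10am) (1pm,10am,10am,1pm,10am) (1pm,10am,11am,1pm,10am) (1pm,10am,12pm,1pm,10am) (1pm,10am,1pm,1pm,10am) — 20.
Summing: 20 + 20 = 40.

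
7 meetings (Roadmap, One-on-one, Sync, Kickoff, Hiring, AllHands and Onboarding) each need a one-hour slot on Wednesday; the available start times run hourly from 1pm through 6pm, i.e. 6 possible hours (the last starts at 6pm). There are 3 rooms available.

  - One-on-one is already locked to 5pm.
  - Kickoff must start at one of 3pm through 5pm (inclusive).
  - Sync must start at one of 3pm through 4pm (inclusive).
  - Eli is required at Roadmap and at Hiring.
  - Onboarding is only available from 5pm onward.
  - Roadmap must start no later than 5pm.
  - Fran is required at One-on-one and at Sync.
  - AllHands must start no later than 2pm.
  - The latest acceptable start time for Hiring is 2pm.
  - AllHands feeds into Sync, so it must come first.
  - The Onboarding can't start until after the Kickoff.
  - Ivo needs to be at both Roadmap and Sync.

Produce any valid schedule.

One-on-one -> 5pm, Kickoff -> 3pm, Onboarding -> 5pm, Roadmap -> 2pm, Sync -> 3pm, AllHands -> 1pm, Hiring -> 1pm

Checking: Kickoff(3pm) before Onboarding(5pm); AllHands(1pm) before Sync(3pm); Roadmap(2pm) != Sync(3pm); One-on-one(5pm) != Sync(3pm); Roadmap(2pm) != Hiring(1pm); AllHands=1pm in [1pm,2pm]; Onboarding=5pm in [5pm,6pm]; Hiring=1pm in [1pm,2pm]; Sync=3pm in [3pm,4pm]; Kickoff=3pm in [3pm,5pm]; Roadmap=2pm in [1pm,5pm]; One-on-one=5pm in [5pm,5pm]; max 2 per hour (cap 3).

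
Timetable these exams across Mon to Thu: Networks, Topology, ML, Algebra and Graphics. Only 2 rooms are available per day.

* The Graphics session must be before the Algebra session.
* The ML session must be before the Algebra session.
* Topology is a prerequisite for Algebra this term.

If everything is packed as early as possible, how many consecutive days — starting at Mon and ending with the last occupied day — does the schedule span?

3 days

The precedence chain requires at least 2 distinct days.
With at most 2 per day and 5 exams, at least 3 days are needed.
3 works (last occupied day: Wed): for example Topology=Mon, Graphics=Tue, Algebra=Wed, Networks=Tue, ML=Mon.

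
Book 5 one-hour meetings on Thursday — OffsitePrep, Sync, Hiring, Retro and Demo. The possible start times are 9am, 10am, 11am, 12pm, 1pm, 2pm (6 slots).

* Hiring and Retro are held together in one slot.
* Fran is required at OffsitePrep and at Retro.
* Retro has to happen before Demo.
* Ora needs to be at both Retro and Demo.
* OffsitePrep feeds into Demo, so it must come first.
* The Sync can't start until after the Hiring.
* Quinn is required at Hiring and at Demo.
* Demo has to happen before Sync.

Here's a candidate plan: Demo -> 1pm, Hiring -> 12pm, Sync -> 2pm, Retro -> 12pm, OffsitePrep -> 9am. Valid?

Quinn is required at Hiring and at Demo — holds.
Fran is required at OffsitePrep and at Retro — holds.
Retro has to happen before Demo — holds.
Demo has to happen before Sync — holds.
Ora needs to be at both Retro and Demo — holds.
The Sync can't start until after the Hiring — holds.
Hiring and Retro are held together in one slot — holds.
OffsitePrep feeds into Demo, so it must come first — holds.

Valid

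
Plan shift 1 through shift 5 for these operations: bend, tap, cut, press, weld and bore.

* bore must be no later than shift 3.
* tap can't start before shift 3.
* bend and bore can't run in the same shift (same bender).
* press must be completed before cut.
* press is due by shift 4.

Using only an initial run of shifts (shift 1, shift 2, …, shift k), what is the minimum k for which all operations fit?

3

The precedence chain requires at least 2 distinct shifts.
tap can't be placed before shift 3, so the schedule must run through at least shift 3.
3 works (last occupied shift: shift 3): for example weld -> shift 1; bore -> shift 2; tap -> shift 3; press -> shift 1; bend -> shift 1; cut -> shift 2.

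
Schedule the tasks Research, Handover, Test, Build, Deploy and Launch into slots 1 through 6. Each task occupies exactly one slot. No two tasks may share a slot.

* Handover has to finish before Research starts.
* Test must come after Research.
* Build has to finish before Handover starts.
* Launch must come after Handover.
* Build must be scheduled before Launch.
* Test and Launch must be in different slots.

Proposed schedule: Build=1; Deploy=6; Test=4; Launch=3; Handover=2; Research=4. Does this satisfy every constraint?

Invalid. No two tasks may share a slot.

Test must come after Research — violated.
Test and Launch must be in different slots — holds.
Build has to finish before Handover starts — holds.
Build must be scheduled before Launch — holds.
Launch must come after Handover — holds.
Handover has to finish before Research starts — holds.
No two tasks may share a slot — violated.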